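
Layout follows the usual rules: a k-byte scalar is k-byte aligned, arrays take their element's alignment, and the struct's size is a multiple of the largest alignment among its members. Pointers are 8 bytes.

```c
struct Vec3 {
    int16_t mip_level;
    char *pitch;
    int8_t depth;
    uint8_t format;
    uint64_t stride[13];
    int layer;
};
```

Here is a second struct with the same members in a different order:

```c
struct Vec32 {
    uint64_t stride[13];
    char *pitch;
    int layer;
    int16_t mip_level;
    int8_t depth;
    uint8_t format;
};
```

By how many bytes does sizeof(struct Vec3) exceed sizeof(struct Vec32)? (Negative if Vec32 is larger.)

16

mip_level at 0 (size 2, align 2) → ends 2
pad 6 to align 8 for pitch
pitch at 8 (size 8, align 8) → ends 16
depth at 16 (size 1, align 1) → ends 17
format at 17 (size 1, align 1) → ends 18
pad 6 to align 8 for stride
stride at 24 (size 104, align 8) → ends 128
layer at 128 (size 4, align 4) → ends 132
tail pad 4 to reach multiple of 8
total 136 bytes, alignment 8
— Vec32 —
stride at 0 (size 104, align 8) → ends 104
pitch at 104 (size 8, align 8) → ends 112
layer at 112 (size 4, align 4) → ends 116
mip_level at 116 (size 2, align 2) → ends 118
depth at 118 (size 1, align 1) → ends 119
format at 119 (size 1, align 1) → ends 120
total 120 bytes, alignment 8
136 − 120 = 16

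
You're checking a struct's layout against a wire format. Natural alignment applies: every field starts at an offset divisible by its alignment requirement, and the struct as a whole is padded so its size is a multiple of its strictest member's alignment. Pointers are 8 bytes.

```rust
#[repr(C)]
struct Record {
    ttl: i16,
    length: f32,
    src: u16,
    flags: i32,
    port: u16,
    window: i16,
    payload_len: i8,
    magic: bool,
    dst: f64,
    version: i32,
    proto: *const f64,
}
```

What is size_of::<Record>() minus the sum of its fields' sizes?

10

0..2  ttl  (2B, 2-aligned)
2..4  -- padding (2B)
4..8  length  (4B, 4-aligned)
8..10  src  (2B, 2-aligned)
10..12  -- padding (2B)
12..16  flags  (4B, 4-aligned)
16..18  port  (2B, 2-aligned)
18..20  window  (2B, 2-aligned)
20..21  payload_len  (1B, 1-aligned)
21..22  magic  (1B, 1-aligned)
22..24  -- padding (2B)
24..32  dst  (8B, 8-aligned)
32..36  version  (4B, 4-aligned)
36..40  -- padding (4B)
40..48  proto  (8B, 8-aligned)
sizeof = 48, alignof = 8
data bytes 38, size 48 → padding 10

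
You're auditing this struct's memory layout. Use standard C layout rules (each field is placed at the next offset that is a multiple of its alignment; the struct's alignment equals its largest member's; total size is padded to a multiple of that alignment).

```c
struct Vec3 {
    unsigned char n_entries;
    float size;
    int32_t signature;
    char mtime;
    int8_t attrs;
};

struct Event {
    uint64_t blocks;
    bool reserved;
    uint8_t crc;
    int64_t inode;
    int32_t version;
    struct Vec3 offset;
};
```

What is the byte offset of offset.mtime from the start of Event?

Vec3: 0..1  n_entries  (1B, 1-aligned); 1..4  -- padding (3B); 4..8  size  (4B, 4-aligned); 8..12  signature  (4B, 4-aligned); 12..13  mtime  (1B, 1-aligned); 13..14  attrs  (1B, 1-aligned); 14..16  -- tail padding (2B); sizeof = 16, alignof = 4
0..8  blocks  (8B, 8-aligned)
8..9  reserved  (1B, 1-aligned)
9..10  crc  (1B, 1-aligned)
10..16  -- padding (6B)
16..24  inode  (8B, 8-aligned)
24..28  version  (4B, 4-aligned)
28..44  offset  (16B, 4-aligned)
within Vec3: mtime at 12
28 + 12 = 40

40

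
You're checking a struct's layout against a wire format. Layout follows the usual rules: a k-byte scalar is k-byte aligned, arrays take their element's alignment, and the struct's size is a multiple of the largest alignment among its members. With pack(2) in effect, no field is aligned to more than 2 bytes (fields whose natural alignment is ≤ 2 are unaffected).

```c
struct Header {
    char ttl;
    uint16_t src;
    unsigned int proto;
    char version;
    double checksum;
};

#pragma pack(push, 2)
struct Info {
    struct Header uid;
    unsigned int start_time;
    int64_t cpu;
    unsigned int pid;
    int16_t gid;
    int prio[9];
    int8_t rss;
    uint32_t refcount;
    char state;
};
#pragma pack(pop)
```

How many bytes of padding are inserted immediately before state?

Header: ttl at 0 (size 1, align 1) → ends 1; pad 1 to align 2 for src; src at 2 (size 2, align 2) → ends 4; proto at 4 (size 4, align 4) → ends 8; version at 8 (size 1, align 1) → ends 9; pad 7 to align 8 for checksum; checksum at 16 (size 8, align 8) → ends 24; total 24 bytes, alignment 8
uid at 0 (size 24, align 2) → ends 24
start_time at 24 (size 4, align 2) → ends 28
cpu at 28 (size 8, align 2) → ends 36
pid at 36 (size 4, align 2) → ends 40
gid at 40 (size 2, align 2) → ends 42
prio at 42 (size 36, align 2) → ends 78
rss at 78 (size 1, align 1) → ends 79
pad 1 to align 2 for refcount
refcount at 80 (size 4, align 2) → ends 84
state at 84 (size 1, align 1) → ends 85

0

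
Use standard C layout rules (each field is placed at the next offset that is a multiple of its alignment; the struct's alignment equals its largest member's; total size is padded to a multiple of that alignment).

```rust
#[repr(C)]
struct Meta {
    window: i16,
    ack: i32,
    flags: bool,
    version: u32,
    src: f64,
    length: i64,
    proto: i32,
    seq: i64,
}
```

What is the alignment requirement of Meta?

8

member alignments: window=2, ack=4, flags=1, version=4, src=8, length=8, proto=4, seq=8
max = 8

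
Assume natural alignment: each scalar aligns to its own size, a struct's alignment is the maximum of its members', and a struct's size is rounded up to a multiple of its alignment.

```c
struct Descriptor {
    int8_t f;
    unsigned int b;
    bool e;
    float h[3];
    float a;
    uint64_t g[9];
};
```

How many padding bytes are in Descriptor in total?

0..1  f  (1B, 1-aligned)
1..4  -- padding (3B)
4..8  b  (4B, 4-aligned)
8..9  e  (1B, 1-aligned)
9..12  -- padding (3B)
12..24  h  (12B, 4-aligned)
24..28  a  (4B, 4-aligned)
28..32  -- padding (4B)
32..104  g  (72B, 8-aligned)
sizeof = 104, alignof = 8
data bytes 94, size 104 → padding 10

10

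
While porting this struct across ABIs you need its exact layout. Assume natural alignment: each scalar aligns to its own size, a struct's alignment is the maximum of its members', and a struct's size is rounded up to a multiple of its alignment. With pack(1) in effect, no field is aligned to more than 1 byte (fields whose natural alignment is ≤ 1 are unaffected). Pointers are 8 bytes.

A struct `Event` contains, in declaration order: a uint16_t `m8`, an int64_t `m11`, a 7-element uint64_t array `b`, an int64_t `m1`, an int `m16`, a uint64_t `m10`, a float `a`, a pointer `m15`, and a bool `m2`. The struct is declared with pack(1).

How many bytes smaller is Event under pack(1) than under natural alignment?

natural layout:
  m8 at 0 (size 2, align 2) → ends 2
  pad 6 to align 8 for m11
  m11 at 8 (size 8, align 8) → ends 16
  b at 16 (size 56, align 8) → ends 72
  m1 at 72 (size 8, align 8) → ends 80
  m16 at 80 (size 4, align 4) → ends 84
  pad 4 to align 8 for m10
  m10 at 88 (size 8, align 8) → ends 96
  a at 96 (size 4, align 4) → ends 100
  pad 4 to align 8 for m15
  m15 at 104 (size 8, align 8) → ends 112
  m2 at 112 (size 1, align 1) → ends 113
  tail pad 7 to reach multiple of 8
  total 120 bytes, alignment 8
packed(1) layout:
  m8 at 0 (size 2, align 1) → ends 2
  m11 at 2 (size 8, align 1) → ends 10
  b at 10 (size 56, align 1) → ends 66
  m1 at 66 (size 8, align 1) → ends 74
  m16 at 74 (size 4, align 1) → ends 78
  m10 at 78 (size 8, align 1) → ends 86
  a at 86 (size 4, align 1) → ends 90
  m15 at 90 (size 8, align 1) → ends 98
  m2 at 98 (size 1, align 1) → ends 99
  total 99 bytes, alignment 1
120 − 99 = 21

21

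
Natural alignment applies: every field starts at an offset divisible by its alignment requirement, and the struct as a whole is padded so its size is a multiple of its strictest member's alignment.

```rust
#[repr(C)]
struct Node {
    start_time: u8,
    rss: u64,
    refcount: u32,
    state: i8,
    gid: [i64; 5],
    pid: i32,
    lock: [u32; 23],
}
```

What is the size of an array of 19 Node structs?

3040

@0: start_time [1B, align 1] → 1
+7 pad (align 8)
@8: rss [8B, align 8] → 16
@16: refcount [4B, align 4] → 20
@20: state [1B, align 1] → 21
+3 pad (align 8)
@24: gid [40B, align 8] → 64
@64: pid [4B, align 4] → 68
@68: lock [92B, align 4] → 160
size 160, align 8
array of 19: 19 × 160 = 3040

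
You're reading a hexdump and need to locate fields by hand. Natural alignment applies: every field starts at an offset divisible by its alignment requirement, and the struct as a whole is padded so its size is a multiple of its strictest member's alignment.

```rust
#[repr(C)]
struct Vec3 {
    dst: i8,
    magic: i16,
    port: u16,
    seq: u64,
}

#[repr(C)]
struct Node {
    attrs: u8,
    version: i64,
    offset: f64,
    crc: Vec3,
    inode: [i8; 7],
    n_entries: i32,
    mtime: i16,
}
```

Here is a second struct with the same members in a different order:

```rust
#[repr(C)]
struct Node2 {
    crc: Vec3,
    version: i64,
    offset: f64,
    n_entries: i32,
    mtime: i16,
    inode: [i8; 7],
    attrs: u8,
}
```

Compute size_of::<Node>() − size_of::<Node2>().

8

Vec3: @0: dst [1B, align 1] → 1; +1 pad (align 2); @2: magic [2B, align 2] → 4; @4: port [2B, align 2] → 6; +2 pad (align 8); @8: seq [8B, align 8] → 16; size 16, align 8
@0: attrs [1B, align 1] → 1
+7 pad (align 8)
@8: version [8B, align 8] → 16
@16: offset [8B, align 8] → 24
@24: crc [16B, align 8] → 40
@40: inode [7B, align 1] → 47
+1 pad (align 4)
@48: n_entries [4B, align 4] → 52
@52: mtime [2B, align 2] → 54
+2 tail pad (align 8)
size 56, align 8
— Node2 —
@0: crc [16B, align 8] → 16
@16: version [8B, align 8] → 24
@24: offset [8B, align 8] → 32
@32: n_entries [4B, align 4] → 36
@36: mtime [2B, align 2] → 38
@38: inode [7B, align 1] → 45
@45: attrs [1B, align 1] → 46
+2 tail pad (align 8)
size 48, align 8
56 − 48 = 8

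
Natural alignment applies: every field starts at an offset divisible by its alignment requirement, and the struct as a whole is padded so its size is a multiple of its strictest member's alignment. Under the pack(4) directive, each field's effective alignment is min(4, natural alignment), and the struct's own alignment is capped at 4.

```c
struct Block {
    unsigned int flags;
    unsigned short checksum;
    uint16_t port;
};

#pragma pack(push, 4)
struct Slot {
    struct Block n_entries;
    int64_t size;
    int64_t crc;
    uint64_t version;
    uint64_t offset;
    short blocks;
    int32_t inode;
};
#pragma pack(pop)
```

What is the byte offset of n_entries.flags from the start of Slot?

0

Block: flags at 0 (size 4, align 4) → ends 4; checksum at 4 (size 2, align 2) → ends 6; port at 6 (size 2, align 2) → ends 8; total 8 bytes, alignment 4
n_entries at 0 (size 8, align 4) → ends 8
within Block: flags at 0
0 + 0 = 0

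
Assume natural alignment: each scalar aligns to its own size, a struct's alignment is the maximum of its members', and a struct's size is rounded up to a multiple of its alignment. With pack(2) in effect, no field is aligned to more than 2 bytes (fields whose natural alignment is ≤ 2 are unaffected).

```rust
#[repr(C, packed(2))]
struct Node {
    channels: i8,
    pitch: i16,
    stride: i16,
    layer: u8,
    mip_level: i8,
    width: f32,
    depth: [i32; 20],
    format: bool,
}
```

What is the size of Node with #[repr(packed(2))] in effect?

94

@0: channels [1B, align 1] → 1
+1 pad (align 2)
@2: pitch [2B, align 2] → 4
@4: stride [2B, align 2] → 6
@6: layer [1B, align 1] → 7
@7: mip_level [1B, align 1] → 8
@8: width [4B, align 2] → 12
@12: depth [80B, align 2] → 92
@92: format [1B, align 1] → 93
+1 tail pad (align 2)
size 94, align 2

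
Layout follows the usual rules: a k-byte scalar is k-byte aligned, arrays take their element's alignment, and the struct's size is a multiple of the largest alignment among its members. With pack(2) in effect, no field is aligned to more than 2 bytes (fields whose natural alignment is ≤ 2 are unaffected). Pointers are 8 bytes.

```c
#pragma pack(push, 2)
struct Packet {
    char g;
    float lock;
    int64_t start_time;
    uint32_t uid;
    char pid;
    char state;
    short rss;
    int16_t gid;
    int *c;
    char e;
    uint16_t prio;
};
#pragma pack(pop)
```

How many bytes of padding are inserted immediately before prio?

0..1  g  (1B, 1-aligned)
1..2  -- padding (1B)
2..6  lock  (4B, 2-aligned)
6..14  start_time  (8B, 2-aligned)
14..18  uid  (4B, 2-aligned)
18..19  pid  (1B, 1-aligned)
19..20  state  (1B, 1-aligned)
20..22  rss  (2B, 2-aligned)
22..24  gid  (2B, 2-aligned)
24..32  c  (8B, 2-aligned)
32..33  e  (1B, 1-aligned)
33..34  -- padding (1B)
34..36  prio  (2B, 2-aligned)

1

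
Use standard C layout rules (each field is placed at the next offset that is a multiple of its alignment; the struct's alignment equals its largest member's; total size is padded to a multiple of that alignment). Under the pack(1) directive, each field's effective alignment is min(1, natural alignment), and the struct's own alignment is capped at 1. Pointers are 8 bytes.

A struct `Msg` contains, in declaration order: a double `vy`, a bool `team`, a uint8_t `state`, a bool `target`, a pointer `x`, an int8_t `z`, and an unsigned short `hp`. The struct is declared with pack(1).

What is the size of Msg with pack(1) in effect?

vy at 0 (size 8, align 1) → ends 8
team at 8 (size 1, align 1) → ends 9
state at 9 (size 1, align 1) → ends 10
target at 10 (size 1, align 1) → ends 11
x at 11 (size 8, align 1) → ends 19
z at 19 (size 1, align 1) → ends 20
hp at 20 (size 2, align 1) → ends 22
total 22 bytes, alignment 1

22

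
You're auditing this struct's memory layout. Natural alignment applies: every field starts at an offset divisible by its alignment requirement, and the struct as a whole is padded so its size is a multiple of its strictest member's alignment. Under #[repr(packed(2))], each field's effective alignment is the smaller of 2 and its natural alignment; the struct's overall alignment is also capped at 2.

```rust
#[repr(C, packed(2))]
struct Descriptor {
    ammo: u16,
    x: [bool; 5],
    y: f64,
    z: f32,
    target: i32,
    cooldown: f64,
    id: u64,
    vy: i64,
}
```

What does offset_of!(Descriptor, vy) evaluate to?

40

ammo at 0 (size 2, align 2) → ends 2
x at 2 (size 5, align 1) → ends 7
pad 1 to align 2 for y
y at 8 (size 8, align 2) → ends 16
z at 16 (size 4, align 2) → ends 20
target at 20 (size 4, align 2) → ends 24
cooldown at 24 (size 8, align 2) → ends 32
id at 32 (size 8, align 2) → ends 40
vy at 40 (size 8, align 2) → ends 48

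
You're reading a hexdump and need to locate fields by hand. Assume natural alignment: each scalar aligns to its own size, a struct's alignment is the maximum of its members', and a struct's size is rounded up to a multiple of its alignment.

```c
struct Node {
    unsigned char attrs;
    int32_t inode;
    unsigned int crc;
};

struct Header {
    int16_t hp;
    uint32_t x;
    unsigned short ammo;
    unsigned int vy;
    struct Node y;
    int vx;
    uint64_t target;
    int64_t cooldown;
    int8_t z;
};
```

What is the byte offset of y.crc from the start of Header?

Node: @0: attrs [1B, align 1] → 1; +3 pad (align 4); @4: inode [4B, align 4] → 8; @8: crc [4B, align 4] → 12; size 12, align 4
@0: hp [2B, align 2] → 2
+2 pad (align 4)
@4: x [4B, align 4] → 8
@8: ammo [2B, align 2] → 10
+2 pad (align 4)
@12: vy [4B, align 4] → 16
@16: y [12B, align 4] → 28
within Node: crc at 8
16 + 8 = 24

24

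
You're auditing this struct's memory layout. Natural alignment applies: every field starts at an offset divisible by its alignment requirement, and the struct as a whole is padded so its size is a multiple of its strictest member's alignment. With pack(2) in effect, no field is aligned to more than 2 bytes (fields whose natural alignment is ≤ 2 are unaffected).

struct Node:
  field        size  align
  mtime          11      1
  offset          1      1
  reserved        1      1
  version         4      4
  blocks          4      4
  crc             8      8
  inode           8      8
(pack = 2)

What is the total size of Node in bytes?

@0: mtime [11B, align 1] → 11
@11: offset [1B, align 1] → 12
@12: reserved [1B, align 1] → 13
+1 pad (align 2)
@14: version [4B, align 2] → 18
@18: blocks [4B, align 2] → 22
@22: crc [8B, align 2] → 30
@30: inode [8B, align 2] → 38
size 38, align 2

38 bytes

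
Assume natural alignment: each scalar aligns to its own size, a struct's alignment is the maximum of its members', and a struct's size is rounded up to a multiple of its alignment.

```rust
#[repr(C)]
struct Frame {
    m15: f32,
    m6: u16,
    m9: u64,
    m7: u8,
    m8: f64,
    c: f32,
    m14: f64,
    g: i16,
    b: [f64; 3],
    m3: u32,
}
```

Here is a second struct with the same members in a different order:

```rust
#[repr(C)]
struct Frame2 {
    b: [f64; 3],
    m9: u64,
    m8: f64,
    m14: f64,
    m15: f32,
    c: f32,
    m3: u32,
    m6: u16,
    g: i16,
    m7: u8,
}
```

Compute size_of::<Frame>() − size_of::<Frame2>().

m15 at 0 (size 4, align 4) → ends 4
m6 at 4 (size 2, align 2) → ends 6
pad 2 to align 8 for m9
m9 at 8 (size 8, align 8) → ends 16
m7 at 16 (size 1, align 1) → ends 17
pad 7 to align 8 for m8
m8 at 24 (size 8, align 8) → ends 32
c at 32 (size 4, align 4) → ends 36
pad 4 to align 8 for m14
m14 at 40 (size 8, align 8) → ends 48
g at 48 (size 2, align 2) → ends 50
pad 6 to align 8 for b
b at 56 (size 24, align 8) → ends 80
m3 at 80 (size 4, align 4) → ends 84
tail pad 4 to reach multiple of 8
total 88 bytes, alignment 8
— Frame2 —
b at 0 (size 24, align 8) → ends 24
m9 at 24 (size 8, align 8) → ends 32
m8 at 32 (size 8, align 8) → ends 40
m14 at 40 (size 8, align 8) → ends 48
m15 at 48 (size 4, align 4) → ends 52
c at 52 (size 4, align 4) → ends 56
m3 at 56 (size 4, align 4) → ends 60
m6 at 60 (size 2, align 2) → ends 62
g at 62 (size 2, align 2) → ends 64
m7 at 64 (size 1, align 1) → ends 65
tail pad 7 to reach multiple of 8
total 72 bytes, alignment 8
88 − 72 = 16

16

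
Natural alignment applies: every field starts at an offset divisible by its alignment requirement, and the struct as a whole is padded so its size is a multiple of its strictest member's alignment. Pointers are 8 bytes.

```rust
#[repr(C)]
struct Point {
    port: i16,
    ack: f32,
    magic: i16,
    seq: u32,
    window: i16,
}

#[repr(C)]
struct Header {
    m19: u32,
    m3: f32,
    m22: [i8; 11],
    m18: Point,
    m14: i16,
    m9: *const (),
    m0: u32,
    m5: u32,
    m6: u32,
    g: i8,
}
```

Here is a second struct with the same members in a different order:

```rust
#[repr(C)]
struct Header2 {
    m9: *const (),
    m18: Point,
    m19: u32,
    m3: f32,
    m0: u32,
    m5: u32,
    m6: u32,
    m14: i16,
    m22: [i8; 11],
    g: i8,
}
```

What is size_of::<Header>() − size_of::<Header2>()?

8

Point: port at 0 (size 2, align 2) → ends 2; pad 2 to align 4 for ack; ack at 4 (size 4, align 4) → ends 8; magic at 8 (size 2, align 2) → ends 10; pad 2 to align 4 for seq; seq at 12 (size 4, align 4) → ends 16; window at 16 (size 2, align 2) → ends 18; tail pad 2 to reach multiple of 4; total 20 bytes, alignment 4
m19 at 0 (size 4, align 4) → ends 4
m3 at 4 (size 4, align 4) → ends 8
m22 at 8 (size 11, align 1) → ends 19
pad 1 to align 4 for m18
m18 at 20 (size 20, align 4) → ends 40
m14 at 40 (size 2, align 2) → ends 42
pad 6 to align 8 for m9
m9 at 48 (size 8, align 8) → ends 56
m0 at 56 (size 4, align 4) → ends 60
m5 at 60 (size 4, align 4) → ends 64
m6 at 64 (size 4, align 4) → ends 68
g at 68 (size 1, align 1) → ends 69
tail pad 3 to reach multiple of 8
total 72 bytes, alignment 8
— Header2 —
m9 at 0 (size 8, align 8) → ends 8
m18 at 8 (size 20, align 4) → ends 28
m19 at 28 (size 4, align 4) → ends 32
m3 at 32 (size 4, align 4) → ends 36
m0 at 36 (size 4, align 4) → ends 40
m5 at 40 (size 4, align 4) → ends 44
m6 at 44 (size 4, align 4) → ends 48
m14 at 48 (size 2, align 2) → ends 50
m22 at 50 (size 11, align 1) → ends 61
g at 61 (size 1, align 1) → ends 62
tail pad 2 to reach multiple of 8
total 64 bytes, alignment 8
72 − 64 = 8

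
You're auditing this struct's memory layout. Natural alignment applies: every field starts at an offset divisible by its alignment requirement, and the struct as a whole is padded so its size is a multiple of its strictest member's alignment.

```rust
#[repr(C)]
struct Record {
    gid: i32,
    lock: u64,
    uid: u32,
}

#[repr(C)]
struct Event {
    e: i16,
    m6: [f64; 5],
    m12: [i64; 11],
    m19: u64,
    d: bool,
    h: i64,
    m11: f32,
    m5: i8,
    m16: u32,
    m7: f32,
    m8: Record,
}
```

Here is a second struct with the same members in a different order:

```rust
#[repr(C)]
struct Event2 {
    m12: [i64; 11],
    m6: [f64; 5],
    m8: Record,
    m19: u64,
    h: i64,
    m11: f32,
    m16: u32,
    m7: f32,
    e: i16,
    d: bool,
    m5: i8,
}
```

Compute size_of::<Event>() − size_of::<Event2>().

16

Record: 0..4  gid  (4B, 4-aligned); 4..8  -- padding (4B); 8..16  lock  (8B, 8-aligned); 16..20  uid  (4B, 4-aligned); 20..24  -- tail padding (4B); sizeof = 24, alignof = 8
0..2  e  (2B, 2-aligned)
2..8  -- padding (6B)
8..48  m6  (40B, 8-aligned)
48..136  m12  (88B, 8-aligned)
136..144  m19  (8B, 8-aligned)
144..145  d  (1B, 1-aligned)
145..152  -- padding (7B)
152..160  h  (8B, 8-aligned)
160..164  m11  (4B, 4-aligned)
164..165  m5  (1B, 1-aligned)
165..168  -- padding (3B)
168..172  m16  (4B, 4-aligned)
172..176  m7  (4B, 4-aligned)
176..200  m8  (24B, 8-aligned)
sizeof = 200, alignof = 8
— Event2 —
0..88  m12  (88B, 8-aligned)
88..128  m6  (40B, 8-aligned)
128..152  m8  (24B, 8-aligned)
152..160  m19  (8B, 8-aligned)
160..168  h  (8B, 8-aligned)
168..172  m11  (4B, 4-aligned)
172..176  m16  (4B, 4-aligned)
176..180  m7  (4B, 4-aligned)
180..182  e  (2B, 2-aligned)
182..183  d  (1B, 1-aligned)
183..184  m5  (1B, 1-aligned)
sizeof = 184, alignof = 8
200 − 184 = 16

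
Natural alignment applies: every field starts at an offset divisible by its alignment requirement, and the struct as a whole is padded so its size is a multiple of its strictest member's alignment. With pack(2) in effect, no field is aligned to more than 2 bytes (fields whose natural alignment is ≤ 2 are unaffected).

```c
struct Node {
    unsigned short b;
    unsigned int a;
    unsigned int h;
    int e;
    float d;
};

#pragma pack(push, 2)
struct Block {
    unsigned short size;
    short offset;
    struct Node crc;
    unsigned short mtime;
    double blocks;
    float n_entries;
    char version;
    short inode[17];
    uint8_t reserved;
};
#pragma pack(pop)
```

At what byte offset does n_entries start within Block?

Node: @0: b [2B, align 2] → 2; +2 pad (align 4); @4: a [4B, align 4] → 8; @8: h [4B, align 4] → 12; @12: e [4B, align 4] → 16; @16: d [4B, align 4] → 20; size 20, align 4
@0: size [2B, align 2] → 2
@2: offset [2B, align 2] → 4
@4: crc [20B, align 2] → 24
@24: mtime [2B, align 2] → 26
@26: blocks [8B, align 2] → 34
@34: n_entries [4B, align 2] → 38

34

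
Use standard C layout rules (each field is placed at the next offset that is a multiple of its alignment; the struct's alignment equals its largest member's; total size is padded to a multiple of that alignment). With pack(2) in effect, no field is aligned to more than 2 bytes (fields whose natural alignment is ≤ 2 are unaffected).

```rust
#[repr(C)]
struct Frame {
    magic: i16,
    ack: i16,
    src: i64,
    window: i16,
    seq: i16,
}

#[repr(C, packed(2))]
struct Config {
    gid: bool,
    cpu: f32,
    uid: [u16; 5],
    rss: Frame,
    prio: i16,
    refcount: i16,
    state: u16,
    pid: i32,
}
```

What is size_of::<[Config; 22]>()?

Frame: 0..2  magic  (2B, 2-aligned); 2..4  ack  (2B, 2-aligned); 4..8  -- padding (4B); 8..16  src  (8B, 8-aligned); 16..18  window  (2B, 2-aligned); 18..20  seq  (2B, 2-aligned); 20..24  -- tail padding (4B); sizeof = 24, alignof = 8
0..1  gid  (1B, 1-aligned)
1..2  -- padding (1B)
2..6  cpu  (4B, 2-aligned)
6..16  uid  (10B, 2-aligned)
16..40  rss  (24B, 2-aligned)
40..42  prio  (2B, 2-aligned)
42..44  refcount  (2B, 2-aligned)
44..46  state  (2B, 2-aligned)
46..50  pid  (4B, 2-aligned)
sizeof = 50, alignof = 2
array of 22: 22 × 50 = 1100

1100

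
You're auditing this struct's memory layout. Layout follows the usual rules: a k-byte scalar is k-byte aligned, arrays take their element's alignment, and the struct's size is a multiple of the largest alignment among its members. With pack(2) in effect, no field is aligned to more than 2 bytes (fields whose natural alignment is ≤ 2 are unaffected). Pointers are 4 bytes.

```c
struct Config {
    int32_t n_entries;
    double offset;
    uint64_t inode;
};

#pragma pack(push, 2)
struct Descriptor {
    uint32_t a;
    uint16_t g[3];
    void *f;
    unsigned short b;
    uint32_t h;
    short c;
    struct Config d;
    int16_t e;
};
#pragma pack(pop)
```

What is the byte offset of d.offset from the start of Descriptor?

30

Config: n_entries at 0 (size 4, align 4) → ends 4; pad 4 to align 8 for offset; offset at 8 (size 8, align 8) → ends 16; inode at 16 (size 8, align 8) → ends 24; total 24 bytes, alignment 8
a at 0 (size 4, align 2) → ends 4
g at 4 (size 6, align 2) → ends 10
f at 10 (size 4, align 2) → ends 14
b at 14 (size 2, align 2) → ends 16
h at 16 (size 4, align 2) → ends 20
c at 20 (size 2, align 2) → ends 22
d at 22 (size 24, align 2) → ends 46
within Config: offset at 8
22 + 8 = 30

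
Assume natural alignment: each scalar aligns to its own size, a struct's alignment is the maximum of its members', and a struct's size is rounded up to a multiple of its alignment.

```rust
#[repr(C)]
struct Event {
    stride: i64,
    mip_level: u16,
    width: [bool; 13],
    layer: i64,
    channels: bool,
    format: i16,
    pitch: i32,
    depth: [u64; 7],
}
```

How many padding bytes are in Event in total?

stride at 0 (size 8, align 8) → ends 8
mip_level at 8 (size 2, align 2) → ends 10
width at 10 (size 13, align 1) → ends 23
pad 1 to align 8 for layer
layer at 24 (size 8, align 8) → ends 32
channels at 32 (size 1, align 1) → ends 33
pad 1 to align 2 for format
format at 34 (size 2, align 2) → ends 36
pitch at 36 (size 4, align 4) → ends 40
depth at 40 (size 56, align 8) → ends 96
total 96 bytes, alignment 8
data bytes 94, size 96 → padding 2

2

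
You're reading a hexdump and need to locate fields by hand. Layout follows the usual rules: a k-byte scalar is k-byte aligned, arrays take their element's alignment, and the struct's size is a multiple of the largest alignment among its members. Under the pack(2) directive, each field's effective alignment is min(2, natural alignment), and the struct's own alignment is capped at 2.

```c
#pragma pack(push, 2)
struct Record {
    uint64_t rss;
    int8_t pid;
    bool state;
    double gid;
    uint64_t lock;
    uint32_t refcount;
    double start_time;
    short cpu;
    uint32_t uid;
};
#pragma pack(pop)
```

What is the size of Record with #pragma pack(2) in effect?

0..8  rss  (8B, 2-aligned)
8..9  pid  (1B, 1-aligned)
9..10  state  (1B, 1-aligned)
10..18  gid  (8B, 2-aligned)
18..26  lock  (8B, 2-aligned)
26..30  refcount  (4B, 2-aligned)
30..38  start_time  (8B, 2-aligned)
38..40  cpu  (2B, 2-aligned)
40..44  uid  (4B, 2-aligned)
sizeof = 44, alignof = 2

44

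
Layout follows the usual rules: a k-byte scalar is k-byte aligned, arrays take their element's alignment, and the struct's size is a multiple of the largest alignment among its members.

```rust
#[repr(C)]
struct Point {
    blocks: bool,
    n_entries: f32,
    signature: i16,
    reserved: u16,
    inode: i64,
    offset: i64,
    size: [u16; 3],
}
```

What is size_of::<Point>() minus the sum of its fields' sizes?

9

0..1  blocks  (1B, 1-aligned)
1..4  -- padding (3B)
4..8  n_entries  (4B, 4-aligned)
8..10  signature  (2B, 2-aligned)
10..12  reserved  (2B, 2-aligned)
12..16  -- padding (4B)
16..24  inode  (8B, 8-aligned)
24..32  offset  (8B, 8-aligned)
32..38  size  (6B, 2-aligned)
38..40  -- tail padding (2B)
sizeof = 40, alignof = 8
data bytes 31, size 40 → padding 9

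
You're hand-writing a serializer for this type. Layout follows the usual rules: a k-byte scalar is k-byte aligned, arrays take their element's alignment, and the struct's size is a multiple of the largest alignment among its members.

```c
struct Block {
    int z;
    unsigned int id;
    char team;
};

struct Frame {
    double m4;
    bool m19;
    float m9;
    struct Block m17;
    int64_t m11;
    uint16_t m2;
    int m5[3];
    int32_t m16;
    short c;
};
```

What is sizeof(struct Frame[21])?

1344

Block: 0..4  z  (4B, 4-aligned); 4..8  id  (4B, 4-aligned); 8..9  team  (1B, 1-aligned); 9..12  -- tail padding (3B); sizeof = 12, alignof = 4
0..8  m4  (8B, 8-aligned)
8..9  m19  (1B, 1-aligned)
9..12  -- padding (3B)
12..16  m9  (4B, 4-aligned)
16..28  m17  (12B, 4-aligned)
28..32  -- padding (4B)
32..40  m11  (8B, 8-aligned)
40..42  m2  (2B, 2-aligned)
42..44  -- padding (2B)
44..56  m5  (12B, 4-aligned)
56..60  m16  (4B, 4-aligned)
60..62  c  (2B, 2-aligned)
62..64  -- tail padding (2B)
sizeof = 64, alignof = 8
array of 21: 21 × 64 = 1344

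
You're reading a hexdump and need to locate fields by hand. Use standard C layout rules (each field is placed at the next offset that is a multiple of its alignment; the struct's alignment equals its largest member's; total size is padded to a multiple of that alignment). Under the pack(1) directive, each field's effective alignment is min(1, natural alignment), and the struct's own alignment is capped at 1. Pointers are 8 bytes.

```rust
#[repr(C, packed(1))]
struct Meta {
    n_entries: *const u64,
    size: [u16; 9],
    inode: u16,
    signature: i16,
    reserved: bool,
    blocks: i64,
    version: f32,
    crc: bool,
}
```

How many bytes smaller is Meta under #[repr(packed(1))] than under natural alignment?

4

natural layout:
  @0: n_entries [8B, align 8] → 8
  @8: size [18B, align 2] → 26
  @26: inode [2B, align 2] → 28
  @28: signature [2B, align 2] → 30
  @30: reserved [1B, align 1] → 31
  +1 pad (align 8)
  @32: blocks [8B, align 8] → 40
  @40: version [4B, align 4] → 44
  @44: crc [1B, align 1] → 45
  +3 tail pad (align 8)
  size 48, align 8
packed(1) layout:
  @0: n_entries [8B, align 1] → 8
  @8: size [18B, align 1] → 26
  @26: inode [2B, align 1] → 28
  @28: signature [2B, align 1] → 30
  @30: reserved [1B, align 1] → 31
  @31: blocks [8B, align 1] → 39
  @39: version [4B, align 1] → 43
  @43: crc [1B, align 1] → 44
  size 44, align 1
48 − 44 = 4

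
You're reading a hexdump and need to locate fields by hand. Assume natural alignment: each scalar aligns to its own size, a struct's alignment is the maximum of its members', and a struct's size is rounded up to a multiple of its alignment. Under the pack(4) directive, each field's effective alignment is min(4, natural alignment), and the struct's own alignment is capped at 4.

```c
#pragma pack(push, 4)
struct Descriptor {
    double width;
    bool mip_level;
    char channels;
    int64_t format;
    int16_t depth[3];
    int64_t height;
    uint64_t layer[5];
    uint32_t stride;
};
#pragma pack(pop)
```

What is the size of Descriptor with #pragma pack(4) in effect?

80

@0: width [8B, align 4] → 8
@8: mip_level [1B, align 1] → 9
@9: channels [1B, align 1] → 10
+2 pad (align 4)
@12: format [8B, align 4] → 20
@20: depth [6B, align 2] → 26
+2 pad (align 4)
@28: height [8B, align 4] → 36
@36: layer [40B, align 4] → 76
@76: stride [4B, align 4] → 80
size 80, align 4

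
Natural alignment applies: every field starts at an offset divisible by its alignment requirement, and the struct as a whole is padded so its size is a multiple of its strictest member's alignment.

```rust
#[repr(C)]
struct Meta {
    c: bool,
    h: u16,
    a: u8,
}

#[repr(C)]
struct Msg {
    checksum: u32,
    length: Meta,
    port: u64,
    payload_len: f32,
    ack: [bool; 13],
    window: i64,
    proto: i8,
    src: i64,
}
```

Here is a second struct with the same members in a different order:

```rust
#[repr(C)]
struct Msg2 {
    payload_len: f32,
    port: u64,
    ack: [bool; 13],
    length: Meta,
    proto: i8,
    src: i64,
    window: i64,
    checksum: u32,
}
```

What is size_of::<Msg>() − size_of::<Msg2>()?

8

Meta: c at 0 (size 1, align 1) → ends 1; pad 1 to align 2 for h; h at 2 (size 2, align 2) → ends 4; a at 4 (size 1, align 1) → ends 5; tail pad 1 to reach multiple of 2; total 6 bytes, alignment 2
checksum at 0 (size 4, align 4) → ends 4
length at 4 (size 6, align 2) → ends 10
pad 6 to align 8 for port
port at 16 (size 8, align 8) → ends 24
payload_len at 24 (size 4, align 4) → ends 28
ack at 28 (size 13, align 1) → ends 41
pad 7 to align 8 for window
window at 48 (size 8, align 8) → ends 56
proto at 56 (size 1, align 1) → ends 57
pad 7 to align 8 for src
src at 64 (size 8, align 8) → ends 72
total 72 bytes, alignment 8
— Msg2 —
payload_len at 0 (size 4, align 4) → ends 4
pad 4 to align 8 for port
port at 8 (size 8, align 8) → ends 16
ack at 16 (size 13, align 1) → ends 29
pad 1 to align 2 for length
length at 30 (size 6, align 2) → ends 36
proto at 36 (size 1, align 1) → ends 37
pad 3 to align 8 for src
src at 40 (size 8, align 8) → ends 48
window at 48 (size 8, align 8) → ends 56
checksum at 56 (size 4, align 4) → ends 60
tail pad 4 to reach multiple of 8
total 64 bytes, alignment 8
72 − 64 = 8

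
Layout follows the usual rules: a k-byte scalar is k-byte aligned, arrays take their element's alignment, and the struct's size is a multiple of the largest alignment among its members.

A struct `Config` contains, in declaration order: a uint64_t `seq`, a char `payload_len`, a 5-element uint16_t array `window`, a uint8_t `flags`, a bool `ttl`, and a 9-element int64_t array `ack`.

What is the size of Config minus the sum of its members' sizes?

3

seq at 0 (size 8, align 8) → ends 8
payload_len at 8 (size 1, align 1) → ends 9
pad 1 to align 2 for window
window at 10 (size 10, align 2) → ends 20
flags at 20 (size 1, align 1) → ends 21
ttl at 21 (size 1, align 1) → ends 22
pad 2 to align 8 for ack
ack at 24 (size 72, align 8) → ends 96
total 96 bytes, alignment 8
data bytes 93, size 96 → padding 3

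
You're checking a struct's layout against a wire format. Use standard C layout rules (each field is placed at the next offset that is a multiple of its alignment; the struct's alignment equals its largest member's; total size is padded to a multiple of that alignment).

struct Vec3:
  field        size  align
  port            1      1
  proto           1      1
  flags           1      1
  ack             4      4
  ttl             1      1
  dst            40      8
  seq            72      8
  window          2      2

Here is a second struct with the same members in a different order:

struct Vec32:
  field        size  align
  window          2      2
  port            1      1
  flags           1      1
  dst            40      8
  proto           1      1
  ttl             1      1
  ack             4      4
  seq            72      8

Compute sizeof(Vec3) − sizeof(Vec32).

8

@0: port [1B, align 1] → 1
@1: proto [1B, align 1] → 2
@2: flags [1B, align 1] → 3
+1 pad (align 4)
@4: ack [4B, align 4] → 8
@8: ttl [1B, align 1] → 9
+7 pad (align 8)
@16: dst [40B, align 8] → 56
@56: seq [72B, align 8] → 128
@128: window [2B, align 2] → 130
+6 tail pad (align 8)
size 136, align 8
— Vec32 —
@0: window [2B, align 2] → 2
@2: port [1B, align 1] → 3
@3: flags [1B, align 1] → 4
+4 pad (align 8)
@8: dst [40B, align 8] → 48
@48: proto [1B, align 1] → 49
@49: ttl [1B, align 1] → 50
+2 pad (align 4)
@52: ack [4B, align 4] → 56
@56: seq [72B, align 8] → 128
size 128, align 8
136 − 128 = 8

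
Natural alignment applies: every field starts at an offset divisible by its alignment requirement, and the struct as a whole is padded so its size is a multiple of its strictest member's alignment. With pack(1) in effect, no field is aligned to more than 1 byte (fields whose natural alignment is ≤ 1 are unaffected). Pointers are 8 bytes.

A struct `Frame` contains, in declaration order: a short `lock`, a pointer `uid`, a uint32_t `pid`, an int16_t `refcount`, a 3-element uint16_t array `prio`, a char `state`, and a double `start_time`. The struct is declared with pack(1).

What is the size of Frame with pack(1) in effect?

31

0..2  lock  (2B, 1-aligned)
2..10  uid  (8B, 1-aligned)
10..14  pid  (4B, 1-aligned)
14..16  refcount  (2B, 1-aligned)
16..22  prio  (6B, 1-aligned)
22..23  state  (1B, 1-aligned)
23..31  start_time  (8B, 1-aligned)
sizeof = 31, alignof = 1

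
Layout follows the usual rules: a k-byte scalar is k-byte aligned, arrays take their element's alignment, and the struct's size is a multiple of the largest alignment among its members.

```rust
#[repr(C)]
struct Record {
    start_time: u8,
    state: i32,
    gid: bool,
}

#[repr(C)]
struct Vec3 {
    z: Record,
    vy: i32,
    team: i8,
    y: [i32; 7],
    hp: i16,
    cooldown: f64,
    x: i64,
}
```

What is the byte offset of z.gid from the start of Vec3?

8

Record: @0: start_time [1B, align 1] → 1; +3 pad (align 4); @4: state [4B, align 4] → 8; @8: gid [1B, align 1] → 9; +3 tail pad (align 4); size 12, align 4
@0: z [12B, align 4] → 12
within Record: gid at 8
0 + 8 = 8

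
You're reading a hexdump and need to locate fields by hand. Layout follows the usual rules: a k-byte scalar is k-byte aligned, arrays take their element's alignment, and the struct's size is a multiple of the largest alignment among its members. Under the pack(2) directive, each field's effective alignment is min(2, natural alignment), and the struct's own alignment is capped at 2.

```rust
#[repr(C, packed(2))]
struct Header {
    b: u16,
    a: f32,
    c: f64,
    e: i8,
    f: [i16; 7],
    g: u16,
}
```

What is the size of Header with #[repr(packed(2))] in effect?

0..2  b  (2B, 2-aligned)
2..6  a  (4B, 2-aligned)
6..14  c  (8B, 2-aligned)
14..15  e  (1B, 1-aligned)
15..16  -- padding (1B)
16..30  f  (14B, 2-aligned)
30..32  g  (2B, 2-aligned)
sizeof = 32, alignof = 2

32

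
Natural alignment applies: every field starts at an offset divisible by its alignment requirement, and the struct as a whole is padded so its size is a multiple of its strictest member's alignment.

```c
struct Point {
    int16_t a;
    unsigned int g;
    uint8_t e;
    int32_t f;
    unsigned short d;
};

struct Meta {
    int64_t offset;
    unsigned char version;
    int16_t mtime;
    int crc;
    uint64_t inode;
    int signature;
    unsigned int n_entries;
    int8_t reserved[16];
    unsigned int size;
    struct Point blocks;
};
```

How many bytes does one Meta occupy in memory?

Point: @0: a [2B, align 2] → 2; +2 pad (align 4); @4: g [4B, align 4] → 8; @8: e [1B, align 1] → 9; +3 pad (align 4); @12: f [4B, align 4] → 16; @16: d [2B, align 2] → 18; +2 tail pad (align 4); size 20, align 4
@0: offset [8B, align 8] → 8
@8: version [1B, align 1] → 9
+1 pad (align 2)
@10: mtime [2B, align 2] → 12
@12: crc [4B, align 4] → 16
@16: inode [8B, align 8] → 24
@24: signature [4B, align 4] → 28
@28: n_entries [4B, align 4] → 32
@32: reserved [16B, align 1] → 48
@48: size [4B, align 4] → 52
@52: blocks [20B, align 4] → 72
size 72, align 8

72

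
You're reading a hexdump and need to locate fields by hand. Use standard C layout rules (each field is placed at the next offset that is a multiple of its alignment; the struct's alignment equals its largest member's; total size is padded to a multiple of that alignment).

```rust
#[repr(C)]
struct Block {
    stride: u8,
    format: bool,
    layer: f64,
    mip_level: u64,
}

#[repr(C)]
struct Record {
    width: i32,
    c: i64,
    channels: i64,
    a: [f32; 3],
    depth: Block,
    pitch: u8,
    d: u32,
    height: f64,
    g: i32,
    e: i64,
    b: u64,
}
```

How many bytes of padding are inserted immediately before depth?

4

Block: @0: stride [1B, align 1] → 1; @1: format [1B, align 1] → 2; +6 pad (align 8); @8: layer [8B, align 8] → 16; @16: mip_level [8B, align 8] → 24; size 24, align 8
@0: width [4B, align 4] → 4
+4 pad (align 8)
@8: c [8B, align 8] → 16
@16: channels [8B, align 8] → 24
@24: a [12B, align 4] → 36
+4 pad (align 8)
@40: depth [24B, align 8] → 64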